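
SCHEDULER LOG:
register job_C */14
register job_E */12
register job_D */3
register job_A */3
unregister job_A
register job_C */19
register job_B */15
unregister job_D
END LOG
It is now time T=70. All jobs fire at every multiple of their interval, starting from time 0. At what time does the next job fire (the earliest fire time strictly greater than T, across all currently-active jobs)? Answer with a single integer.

Op 1: register job_C */14 -> active={job_C:*/14}
Op 2: register job_E */12 -> active={job_C:*/14, job_E:*/12}
Op 3: register job_D */3 -> active={job_C:*/14, job_D:*/3, job_E:*/12}
Op 4: register job_A */3 -> active={job_A:*/3, job_C:*/14, job_D:*/3, job_E:*/12}
Op 5: unregister job_A -> active={job_C:*/14, job_D:*/3, job_E:*/12}
Op 6: register job_C */19 -> active={job_C:*/19, job_D:*/3, job_E:*/12}
Op 7: register job_B */15 -> active={job_B:*/15, job_C:*/19, job_D:*/3, job_E:*/12}
Op 8: unregister job_D -> active={job_B:*/15, job_C:*/19, job_E:*/12}
  job_B: interval 15, next fire after T=70 is 75
  job_C: interval 19, next fire after T=70 is 76
  job_E: interval 12, next fire after T=70 is 72
Earliest fire time = 72 (job job_E)

Answer: 72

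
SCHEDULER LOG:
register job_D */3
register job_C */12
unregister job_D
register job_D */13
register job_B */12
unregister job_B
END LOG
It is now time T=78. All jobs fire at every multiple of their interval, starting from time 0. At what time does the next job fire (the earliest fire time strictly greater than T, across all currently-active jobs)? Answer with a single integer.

Op 1: register job_D */3 -> active={job_D:*/3}
Op 2: register job_C */12 -> active={job_C:*/12, job_D:*/3}
Op 3: unregister job_D -> active={job_C:*/12}
Op 4: register job_D */13 -> active={job_C:*/12, job_D:*/13}
Op 5: register job_B */12 -> active={job_B:*/12, job_C:*/12, job_D:*/13}
Op 6: unregister job_B -> active={job_C:*/12, job_D:*/13}
  job_C: interval 12, next fire after T=78 is 84
  job_D: interval 13, next fire after T=78 is 91
Earliest fire time = 84 (job job_C)

Answer: 84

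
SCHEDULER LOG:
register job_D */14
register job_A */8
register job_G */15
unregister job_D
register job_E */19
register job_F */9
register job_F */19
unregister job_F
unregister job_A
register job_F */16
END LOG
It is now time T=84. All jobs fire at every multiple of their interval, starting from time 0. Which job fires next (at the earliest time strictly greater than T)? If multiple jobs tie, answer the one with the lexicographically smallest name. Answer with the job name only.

Op 1: register job_D */14 -> active={job_D:*/14}
Op 2: register job_A */8 -> active={job_A:*/8, job_D:*/14}
Op 3: register job_G */15 -> active={job_A:*/8, job_D:*/14, job_G:*/15}
Op 4: unregister job_D -> active={job_A:*/8, job_G:*/15}
Op 5: register job_E */19 -> active={job_A:*/8, job_E:*/19, job_G:*/15}
Op 6: register job_F */9 -> active={job_A:*/8, job_E:*/19, job_F:*/9, job_G:*/15}
Op 7: register job_F */19 -> active={job_A:*/8, job_E:*/19, job_F:*/19, job_G:*/15}
Op 8: unregister job_F -> active={job_A:*/8, job_E:*/19, job_G:*/15}
Op 9: unregister job_A -> active={job_E:*/19, job_G:*/15}
Op 10: register job_F */16 -> active={job_E:*/19, job_F:*/16, job_G:*/15}
  job_E: interval 19, next fire after T=84 is 95
  job_F: interval 16, next fire after T=84 is 96
  job_G: interval 15, next fire after T=84 is 90
Earliest = 90, winner (lex tiebreak) = job_G

Answer: job_G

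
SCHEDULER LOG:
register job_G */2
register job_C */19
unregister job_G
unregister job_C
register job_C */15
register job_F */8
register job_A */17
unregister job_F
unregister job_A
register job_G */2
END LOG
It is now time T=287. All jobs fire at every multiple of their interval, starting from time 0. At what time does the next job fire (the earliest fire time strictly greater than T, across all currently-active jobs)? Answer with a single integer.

Answer: 288

Derivation:
Op 1: register job_G */2 -> active={job_G:*/2}
Op 2: register job_C */19 -> active={job_C:*/19, job_G:*/2}
Op 3: unregister job_G -> active={job_C:*/19}
Op 4: unregister job_C -> active={}
Op 5: register job_C */15 -> active={job_C:*/15}
Op 6: register job_F */8 -> active={job_C:*/15, job_F:*/8}
Op 7: register job_A */17 -> active={job_A:*/17, job_C:*/15, job_F:*/8}
Op 8: unregister job_F -> active={job_A:*/17, job_C:*/15}
Op 9: unregister job_A -> active={job_C:*/15}
Op 10: register job_G */2 -> active={job_C:*/15, job_G:*/2}
  job_C: interval 15, next fire after T=287 is 300
  job_G: interval 2, next fire after T=287 is 288
Earliest fire time = 288 (job job_G)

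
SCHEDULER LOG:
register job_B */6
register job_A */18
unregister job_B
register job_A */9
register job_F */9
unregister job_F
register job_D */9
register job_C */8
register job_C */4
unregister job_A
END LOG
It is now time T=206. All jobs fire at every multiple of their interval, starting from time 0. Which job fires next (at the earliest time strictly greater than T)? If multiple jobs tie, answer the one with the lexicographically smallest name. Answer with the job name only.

Answer: job_D

Derivation:
Op 1: register job_B */6 -> active={job_B:*/6}
Op 2: register job_A */18 -> active={job_A:*/18, job_B:*/6}
Op 3: unregister job_B -> active={job_A:*/18}
Op 4: register job_A */9 -> active={job_A:*/9}
Op 5: register job_F */9 -> active={job_A:*/9, job_F:*/9}
Op 6: unregister job_F -> active={job_A:*/9}
Op 7: register job_D */9 -> active={job_A:*/9, job_D:*/9}
Op 8: register job_C */8 -> active={job_A:*/9, job_C:*/8, job_D:*/9}
Op 9: register job_C */4 -> active={job_A:*/9, job_C:*/4, job_D:*/9}
Op 10: unregister job_A -> active={job_C:*/4, job_D:*/9}
  job_C: interval 4, next fire after T=206 is 208
  job_D: interval 9, next fire after T=206 is 207
Earliest = 207, winner (lex tiebreak) = job_D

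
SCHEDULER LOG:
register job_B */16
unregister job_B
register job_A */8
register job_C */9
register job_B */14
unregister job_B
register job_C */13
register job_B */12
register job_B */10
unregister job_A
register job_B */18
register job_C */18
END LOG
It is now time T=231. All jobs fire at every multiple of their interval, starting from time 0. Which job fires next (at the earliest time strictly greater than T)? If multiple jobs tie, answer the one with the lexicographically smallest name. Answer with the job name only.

Op 1: register job_B */16 -> active={job_B:*/16}
Op 2: unregister job_B -> active={}
Op 3: register job_A */8 -> active={job_A:*/8}
Op 4: register job_C */9 -> active={job_A:*/8, job_C:*/9}
Op 5: register job_B */14 -> active={job_A:*/8, job_B:*/14, job_C:*/9}
Op 6: unregister job_B -> active={job_A:*/8, job_C:*/9}
Op 7: register job_C */13 -> active={job_A:*/8, job_C:*/13}
Op 8: register job_B */12 -> active={job_A:*/8, job_B:*/12, job_C:*/13}
Op 9: register job_B */10 -> active={job_A:*/8, job_B:*/10, job_C:*/13}
Op 10: unregister job_A -> active={job_B:*/10, job_C:*/13}
Op 11: register job_B */18 -> active={job_B:*/18, job_C:*/13}
Op 12: register job_C */18 -> active={job_B:*/18, job_C:*/18}
  job_B: interval 18, next fire after T=231 is 234
  job_C: interval 18, next fire after T=231 is 234
Earliest = 234, winner (lex tiebreak) = job_B

Answer: job_B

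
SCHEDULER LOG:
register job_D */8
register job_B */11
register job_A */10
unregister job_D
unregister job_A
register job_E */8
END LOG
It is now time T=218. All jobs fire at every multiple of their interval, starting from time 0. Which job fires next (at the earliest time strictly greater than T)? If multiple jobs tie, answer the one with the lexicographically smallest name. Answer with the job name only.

Op 1: register job_D */8 -> active={job_D:*/8}
Op 2: register job_B */11 -> active={job_B:*/11, job_D:*/8}
Op 3: register job_A */10 -> active={job_A:*/10, job_B:*/11, job_D:*/8}
Op 4: unregister job_D -> active={job_A:*/10, job_B:*/11}
Op 5: unregister job_A -> active={job_B:*/11}
Op 6: register job_E */8 -> active={job_B:*/11, job_E:*/8}
  job_B: interval 11, next fire after T=218 is 220
  job_E: interval 8, next fire after T=218 is 224
Earliest = 220, winner (lex tiebreak) = job_B

Answer: job_B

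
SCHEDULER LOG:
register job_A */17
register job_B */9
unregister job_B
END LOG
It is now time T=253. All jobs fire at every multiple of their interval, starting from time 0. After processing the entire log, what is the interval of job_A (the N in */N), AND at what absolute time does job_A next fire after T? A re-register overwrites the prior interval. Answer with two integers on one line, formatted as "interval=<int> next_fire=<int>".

Answer: interval=17 next_fire=255

Derivation:
Op 1: register job_A */17 -> active={job_A:*/17}
Op 2: register job_B */9 -> active={job_A:*/17, job_B:*/9}
Op 3: unregister job_B -> active={job_A:*/17}
Final interval of job_A = 17
Next fire of job_A after T=253: (253//17+1)*17 = 255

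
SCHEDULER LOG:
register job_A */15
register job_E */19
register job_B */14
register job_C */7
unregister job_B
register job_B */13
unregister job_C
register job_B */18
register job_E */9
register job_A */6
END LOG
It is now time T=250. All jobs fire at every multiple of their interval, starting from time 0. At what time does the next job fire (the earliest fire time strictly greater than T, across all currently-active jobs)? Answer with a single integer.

Answer: 252

Derivation:
Op 1: register job_A */15 -> active={job_A:*/15}
Op 2: register job_E */19 -> active={job_A:*/15, job_E:*/19}
Op 3: register job_B */14 -> active={job_A:*/15, job_B:*/14, job_E:*/19}
Op 4: register job_C */7 -> active={job_A:*/15, job_B:*/14, job_C:*/7, job_E:*/19}
Op 5: unregister job_B -> active={job_A:*/15, job_C:*/7, job_E:*/19}
Op 6: register job_B */13 -> active={job_A:*/15, job_B:*/13, job_C:*/7, job_E:*/19}
Op 7: unregister job_C -> active={job_A:*/15, job_B:*/13, job_E:*/19}
Op 8: register job_B */18 -> active={job_A:*/15, job_B:*/18, job_E:*/19}
Op 9: register job_E */9 -> active={job_A:*/15, job_B:*/18, job_E:*/9}
Op 10: register job_A */6 -> active={job_A:*/6, job_B:*/18, job_E:*/9}
  job_A: interval 6, next fire after T=250 is 252
  job_B: interval 18, next fire after T=250 is 252
  job_E: interval 9, next fire after T=250 is 252
Earliest fire time = 252 (job job_A)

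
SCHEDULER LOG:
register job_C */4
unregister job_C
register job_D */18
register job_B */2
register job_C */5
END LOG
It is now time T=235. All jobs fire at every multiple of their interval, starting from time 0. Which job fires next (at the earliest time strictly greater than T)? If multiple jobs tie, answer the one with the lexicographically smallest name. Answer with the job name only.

Answer: job_B

Derivation:
Op 1: register job_C */4 -> active={job_C:*/4}
Op 2: unregister job_C -> active={}
Op 3: register job_D */18 -> active={job_D:*/18}
Op 4: register job_B */2 -> active={job_B:*/2, job_D:*/18}
Op 5: register job_C */5 -> active={job_B:*/2, job_C:*/5, job_D:*/18}
  job_B: interval 2, next fire after T=235 is 236
  job_C: interval 5, next fire after T=235 is 240
  job_D: interval 18, next fire after T=235 is 252
Earliest = 236, winner (lex tiebreak) = job_B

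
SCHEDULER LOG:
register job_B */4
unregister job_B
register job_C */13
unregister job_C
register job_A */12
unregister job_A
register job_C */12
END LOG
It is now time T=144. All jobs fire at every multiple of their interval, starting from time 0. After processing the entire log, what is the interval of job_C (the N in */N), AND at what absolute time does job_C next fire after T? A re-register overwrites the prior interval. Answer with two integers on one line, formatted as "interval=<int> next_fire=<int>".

Op 1: register job_B */4 -> active={job_B:*/4}
Op 2: unregister job_B -> active={}
Op 3: register job_C */13 -> active={job_C:*/13}
Op 4: unregister job_C -> active={}
Op 5: register job_A */12 -> active={job_A:*/12}
Op 6: unregister job_A -> active={}
Op 7: register job_C */12 -> active={job_C:*/12}
Final interval of job_C = 12
Next fire of job_C after T=144: (144//12+1)*12 = 156

Answer: interval=12 next_fire=156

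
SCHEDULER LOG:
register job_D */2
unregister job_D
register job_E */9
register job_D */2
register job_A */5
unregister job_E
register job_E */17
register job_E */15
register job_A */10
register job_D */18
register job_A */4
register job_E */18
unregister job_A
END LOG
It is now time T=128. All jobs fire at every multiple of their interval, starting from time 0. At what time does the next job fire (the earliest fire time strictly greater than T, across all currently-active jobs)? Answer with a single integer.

Op 1: register job_D */2 -> active={job_D:*/2}
Op 2: unregister job_D -> active={}
Op 3: register job_E */9 -> active={job_E:*/9}
Op 4: register job_D */2 -> active={job_D:*/2, job_E:*/9}
Op 5: register job_A */5 -> active={job_A:*/5, job_D:*/2, job_E:*/9}
Op 6: unregister job_E -> active={job_A:*/5, job_D:*/2}
Op 7: register job_E */17 -> active={job_A:*/5, job_D:*/2, job_E:*/17}
Op 8: register job_E */15 -> active={job_A:*/5, job_D:*/2, job_E:*/15}
Op 9: register job_A */10 -> active={job_A:*/10, job_D:*/2, job_E:*/15}
Op 10: register job_D */18 -> active={job_A:*/10, job_D:*/18, job_E:*/15}
Op 11: register job_A */4 -> active={job_A:*/4, job_D:*/18, job_E:*/15}
Op 12: register job_E */18 -> active={job_A:*/4, job_D:*/18, job_E:*/18}
Op 13: unregister job_A -> active={job_D:*/18, job_E:*/18}
  job_D: interval 18, next fire after T=128 is 144
  job_E: interval 18, next fire after T=128 is 144
Earliest fire time = 144 (job job_D)

Answer: 144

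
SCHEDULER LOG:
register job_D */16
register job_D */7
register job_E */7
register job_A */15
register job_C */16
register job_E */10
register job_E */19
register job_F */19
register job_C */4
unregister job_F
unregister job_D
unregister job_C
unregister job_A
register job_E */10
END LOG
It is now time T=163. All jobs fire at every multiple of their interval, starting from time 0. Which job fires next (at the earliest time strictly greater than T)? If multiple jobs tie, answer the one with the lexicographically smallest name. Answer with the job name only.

Op 1: register job_D */16 -> active={job_D:*/16}
Op 2: register job_D */7 -> active={job_D:*/7}
Op 3: register job_E */7 -> active={job_D:*/7, job_E:*/7}
Op 4: register job_A */15 -> active={job_A:*/15, job_D:*/7, job_E:*/7}
Op 5: register job_C */16 -> active={job_A:*/15, job_C:*/16, job_D:*/7, job_E:*/7}
Op 6: register job_E */10 -> active={job_A:*/15, job_C:*/16, job_D:*/7, job_E:*/10}
Op 7: register job_E */19 -> active={job_A:*/15, job_C:*/16, job_D:*/7, job_E:*/19}
Op 8: register job_F */19 -> active={job_A:*/15, job_C:*/16, job_D:*/7, job_E:*/19, job_F:*/19}
Op 9: register job_C */4 -> active={job_A:*/15, job_C:*/4, job_D:*/7, job_E:*/19, job_F:*/19}
Op 10: unregister job_F -> active={job_A:*/15, job_C:*/4, job_D:*/7, job_E:*/19}
Op 11: unregister job_D -> active={job_A:*/15, job_C:*/4, job_E:*/19}
Op 12: unregister job_C -> active={job_A:*/15, job_E:*/19}
Op 13: unregister job_A -> active={job_E:*/19}
Op 14: register job_E */10 -> active={job_E:*/10}
  job_E: interval 10, next fire after T=163 is 170
Earliest = 170, winner (lex tiebreak) = job_E

Answer: job_E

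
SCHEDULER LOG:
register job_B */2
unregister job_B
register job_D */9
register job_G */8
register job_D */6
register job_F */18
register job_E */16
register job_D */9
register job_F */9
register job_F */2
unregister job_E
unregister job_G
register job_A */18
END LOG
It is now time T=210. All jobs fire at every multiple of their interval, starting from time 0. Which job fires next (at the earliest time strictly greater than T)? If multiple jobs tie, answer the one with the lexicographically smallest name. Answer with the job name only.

Answer: job_F

Derivation:
Op 1: register job_B */2 -> active={job_B:*/2}
Op 2: unregister job_B -> active={}
Op 3: register job_D */9 -> active={job_D:*/9}
Op 4: register job_G */8 -> active={job_D:*/9, job_G:*/8}
Op 5: register job_D */6 -> active={job_D:*/6, job_G:*/8}
Op 6: register job_F */18 -> active={job_D:*/6, job_F:*/18, job_G:*/8}
Op 7: register job_E */16 -> active={job_D:*/6, job_E:*/16, job_F:*/18, job_G:*/8}
Op 8: register job_D */9 -> active={job_D:*/9, job_E:*/16, job_F:*/18, job_G:*/8}
Op 9: register job_F */9 -> active={job_D:*/9, job_E:*/16, job_F:*/9, job_G:*/8}
Op 10: register job_F */2 -> active={job_D:*/9, job_E:*/16, job_F:*/2, job_G:*/8}
Op 11: unregister job_E -> active={job_D:*/9, job_F:*/2, job_G:*/8}
Op 12: unregister job_G -> active={job_D:*/9, job_F:*/2}
Op 13: register job_A */18 -> active={job_A:*/18, job_D:*/9, job_F:*/2}
  job_A: interval 18, next fire after T=210 is 216
  job_D: interval 9, next fire after T=210 is 216
  job_F: interval 2, next fire after T=210 is 212
Earliest = 212, winner (lex tiebreak) = job_F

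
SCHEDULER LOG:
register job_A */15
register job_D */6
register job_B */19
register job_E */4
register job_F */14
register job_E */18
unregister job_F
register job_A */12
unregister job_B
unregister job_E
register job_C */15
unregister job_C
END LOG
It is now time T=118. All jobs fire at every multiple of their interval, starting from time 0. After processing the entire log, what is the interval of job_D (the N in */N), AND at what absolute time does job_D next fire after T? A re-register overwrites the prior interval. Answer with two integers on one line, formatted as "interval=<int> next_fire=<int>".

Answer: interval=6 next_fire=120

Derivation:
Op 1: register job_A */15 -> active={job_A:*/15}
Op 2: register job_D */6 -> active={job_A:*/15, job_D:*/6}
Op 3: register job_B */19 -> active={job_A:*/15, job_B:*/19, job_D:*/6}
Op 4: register job_E */4 -> active={job_A:*/15, job_B:*/19, job_D:*/6, job_E:*/4}
Op 5: register job_F */14 -> active={job_A:*/15, job_B:*/19, job_D:*/6, job_E:*/4, job_F:*/14}
Op 6: register job_E */18 -> active={job_A:*/15, job_B:*/19, job_D:*/6, job_E:*/18, job_F:*/14}
Op 7: unregister job_F -> active={job_A:*/15, job_B:*/19, job_D:*/6, job_E:*/18}
Op 8: register job_A */12 -> active={job_A:*/12, job_B:*/19, job_D:*/6, job_E:*/18}
Op 9: unregister job_B -> active={job_A:*/12, job_D:*/6, job_E:*/18}
Op 10: unregister job_E -> active={job_A:*/12, job_D:*/6}
Op 11: register job_C */15 -> active={job_A:*/12, job_C:*/15, job_D:*/6}
Op 12: unregister job_C -> active={job_A:*/12, job_D:*/6}
Final interval of job_D = 6
Next fire of job_D after T=118: (118//6+1)*6 = 120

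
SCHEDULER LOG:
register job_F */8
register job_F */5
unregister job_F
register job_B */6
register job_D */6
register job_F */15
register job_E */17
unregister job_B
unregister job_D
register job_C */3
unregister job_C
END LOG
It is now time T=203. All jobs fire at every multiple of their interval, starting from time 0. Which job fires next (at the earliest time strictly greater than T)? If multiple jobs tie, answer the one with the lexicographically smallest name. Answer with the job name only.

Answer: job_E

Derivation:
Op 1: register job_F */8 -> active={job_F:*/8}
Op 2: register job_F */5 -> active={job_F:*/5}
Op 3: unregister job_F -> active={}
Op 4: register job_B */6 -> active={job_B:*/6}
Op 5: register job_D */6 -> active={job_B:*/6, job_D:*/6}
Op 6: register job_F */15 -> active={job_B:*/6, job_D:*/6, job_F:*/15}
Op 7: register job_E */17 -> active={job_B:*/6, job_D:*/6, job_E:*/17, job_F:*/15}
Op 8: unregister job_B -> active={job_D:*/6, job_E:*/17, job_F:*/15}
Op 9: unregister job_D -> active={job_E:*/17, job_F:*/15}
Op 10: register job_C */3 -> active={job_C:*/3, job_E:*/17, job_F:*/15}
Op 11: unregister job_C -> active={job_E:*/17, job_F:*/15}
  job_E: interval 17, next fire after T=203 is 204
  job_F: interval 15, next fire after T=203 is 210
Earliest = 204, winner (lex tiebreak) = job_E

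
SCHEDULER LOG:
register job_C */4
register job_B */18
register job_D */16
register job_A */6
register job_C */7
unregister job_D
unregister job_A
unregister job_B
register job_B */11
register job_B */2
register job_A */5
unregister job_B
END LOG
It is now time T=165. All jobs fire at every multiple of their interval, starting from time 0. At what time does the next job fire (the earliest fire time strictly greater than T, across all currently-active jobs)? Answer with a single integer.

Op 1: register job_C */4 -> active={job_C:*/4}
Op 2: register job_B */18 -> active={job_B:*/18, job_C:*/4}
Op 3: register job_D */16 -> active={job_B:*/18, job_C:*/4, job_D:*/16}
Op 4: register job_A */6 -> active={job_A:*/6, job_B:*/18, job_C:*/4, job_D:*/16}
Op 5: register job_C */7 -> active={job_A:*/6, job_B:*/18, job_C:*/7, job_D:*/16}
Op 6: unregister job_D -> active={job_A:*/6, job_B:*/18, job_C:*/7}
Op 7: unregister job_A -> active={job_B:*/18, job_C:*/7}
Op 8: unregister job_B -> active={job_C:*/7}
Op 9: register job_B */11 -> active={job_B:*/11, job_C:*/7}
Op 10: register job_B */2 -> active={job_B:*/2, job_C:*/7}
Op 11: register job_A */5 -> active={job_A:*/5, job_B:*/2, job_C:*/7}
Op 12: unregister job_B -> active={job_A:*/5, job_C:*/7}
  job_A: interval 5, next fire after T=165 is 170
  job_C: interval 7, next fire after T=165 is 168
Earliest fire time = 168 (job job_C)

Answer: 168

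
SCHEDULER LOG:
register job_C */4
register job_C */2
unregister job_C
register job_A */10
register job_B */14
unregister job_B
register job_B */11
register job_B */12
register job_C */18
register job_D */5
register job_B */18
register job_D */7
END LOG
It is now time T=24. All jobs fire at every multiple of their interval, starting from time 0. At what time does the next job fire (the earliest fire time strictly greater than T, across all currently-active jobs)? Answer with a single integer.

Answer: 28

Derivation:
Op 1: register job_C */4 -> active={job_C:*/4}
Op 2: register job_C */2 -> active={job_C:*/2}
Op 3: unregister job_C -> active={}
Op 4: register job_A */10 -> active={job_A:*/10}
Op 5: register job_B */14 -> active={job_A:*/10, job_B:*/14}
Op 6: unregister job_B -> active={job_A:*/10}
Op 7: register job_B */11 -> active={job_A:*/10, job_B:*/11}
Op 8: register job_B */12 -> active={job_A:*/10, job_B:*/12}
Op 9: register job_C */18 -> active={job_A:*/10, job_B:*/12, job_C:*/18}
Op 10: register job_D */5 -> active={job_A:*/10, job_B:*/12, job_C:*/18, job_D:*/5}
Op 11: register job_B */18 -> active={job_A:*/10, job_B:*/18, job_C:*/18, job_D:*/5}
Op 12: register job_D */7 -> active={job_A:*/10, job_B:*/18, job_C:*/18, job_D:*/7}
  job_A: interval 10, next fire after T=24 is 30
  job_B: interval 18, next fire after T=24 is 36
  job_C: interval 18, next fire after T=24 is 36
  job_D: interval 7, next fire after T=24 is 28
Earliest fire time = 28 (job job_D)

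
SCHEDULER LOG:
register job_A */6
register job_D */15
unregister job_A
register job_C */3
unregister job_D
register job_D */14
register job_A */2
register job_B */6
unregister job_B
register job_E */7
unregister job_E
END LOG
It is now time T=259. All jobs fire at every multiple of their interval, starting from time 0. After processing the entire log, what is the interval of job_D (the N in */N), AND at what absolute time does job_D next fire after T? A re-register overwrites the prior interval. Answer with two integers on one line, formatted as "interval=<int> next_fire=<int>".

Answer: interval=14 next_fire=266

Derivation:
Op 1: register job_A */6 -> active={job_A:*/6}
Op 2: register job_D */15 -> active={job_A:*/6, job_D:*/15}
Op 3: unregister job_A -> active={job_D:*/15}
Op 4: register job_C */3 -> active={job_C:*/3, job_D:*/15}
Op 5: unregister job_D -> active={job_C:*/3}
Op 6: register job_D */14 -> active={job_C:*/3, job_D:*/14}
Op 7: register job_A */2 -> active={job_A:*/2, job_C:*/3, job_D:*/14}
Op 8: register job_B */6 -> active={job_A:*/2, job_B:*/6, job_C:*/3, job_D:*/14}
Op 9: unregister job_B -> active={job_A:*/2, job_C:*/3, job_D:*/14}
Op 10: register job_E */7 -> active={job_A:*/2, job_C:*/3, job_D:*/14, job_E:*/7}
Op 11: unregister job_E -> active={job_A:*/2, job_C:*/3, job_D:*/14}
Final interval of job_D = 14
Next fire of job_D after T=259: (259//14+1)*14 = 266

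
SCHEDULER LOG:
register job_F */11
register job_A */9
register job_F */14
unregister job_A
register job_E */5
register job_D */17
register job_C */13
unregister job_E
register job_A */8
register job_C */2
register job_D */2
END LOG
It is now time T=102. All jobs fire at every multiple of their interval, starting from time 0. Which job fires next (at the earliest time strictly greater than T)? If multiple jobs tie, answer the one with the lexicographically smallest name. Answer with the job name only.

Answer: job_A

Derivation:
Op 1: register job_F */11 -> active={job_F:*/11}
Op 2: register job_A */9 -> active={job_A:*/9, job_F:*/11}
Op 3: register job_F */14 -> active={job_A:*/9, job_F:*/14}
Op 4: unregister job_A -> active={job_F:*/14}
Op 5: register job_E */5 -> active={job_E:*/5, job_F:*/14}
Op 6: register job_D */17 -> active={job_D:*/17, job_E:*/5, job_F:*/14}
Op 7: register job_C */13 -> active={job_C:*/13, job_D:*/17, job_E:*/5, job_F:*/14}
Op 8: unregister job_E -> active={job_C:*/13, job_D:*/17, job_F:*/14}
Op 9: register job_A */8 -> active={job_A:*/8, job_C:*/13, job_D:*/17, job_F:*/14}
Op 10: register job_C */2 -> active={job_A:*/8, job_C:*/2, job_D:*/17, job_F:*/14}
Op 11: register job_D */2 -> active={job_A:*/8, job_C:*/2, job_D:*/2, job_F:*/14}
  job_A: interval 8, next fire after T=102 is 104
  job_C: interval 2, next fire after T=102 is 104
  job_D: interval 2, next fire after T=102 is 104
  job_F: interval 14, next fire after T=102 is 112
Earliest = 104, winner (lex tiebreak) = job_A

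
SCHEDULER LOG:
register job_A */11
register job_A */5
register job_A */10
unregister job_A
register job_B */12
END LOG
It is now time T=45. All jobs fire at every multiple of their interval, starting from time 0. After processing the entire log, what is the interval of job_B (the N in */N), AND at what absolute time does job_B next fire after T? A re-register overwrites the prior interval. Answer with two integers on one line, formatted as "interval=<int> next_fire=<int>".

Answer: interval=12 next_fire=48

Derivation:
Op 1: register job_A */11 -> active={job_A:*/11}
Op 2: register job_A */5 -> active={job_A:*/5}
Op 3: register job_A */10 -> active={job_A:*/10}
Op 4: unregister job_A -> active={}
Op 5: register job_B */12 -> active={job_B:*/12}
Final interval of job_B = 12
Next fire of job_B after T=45: (45//12+1)*12 = 48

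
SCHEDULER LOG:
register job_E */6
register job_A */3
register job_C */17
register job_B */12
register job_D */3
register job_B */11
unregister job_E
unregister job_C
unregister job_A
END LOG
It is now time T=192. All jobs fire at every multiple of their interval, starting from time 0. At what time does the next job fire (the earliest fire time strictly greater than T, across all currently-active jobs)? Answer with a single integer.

Answer: 195

Derivation:
Op 1: register job_E */6 -> active={job_E:*/6}
Op 2: register job_A */3 -> active={job_A:*/3, job_E:*/6}
Op 3: register job_C */17 -> active={job_A:*/3, job_C:*/17, job_E:*/6}
Op 4: register job_B */12 -> active={job_A:*/3, job_B:*/12, job_C:*/17, job_E:*/6}
Op 5: register job_D */3 -> active={job_A:*/3, job_B:*/12, job_C:*/17, job_D:*/3, job_E:*/6}
Op 6: register job_B */11 -> active={job_A:*/3, job_B:*/11, job_C:*/17, job_D:*/3, job_E:*/6}
Op 7: unregister job_E -> active={job_A:*/3, job_B:*/11, job_C:*/17, job_D:*/3}
Op 8: unregister job_C -> active={job_A:*/3, job_B:*/11, job_D:*/3}
Op 9: unregister job_A -> active={job_B:*/11, job_D:*/3}
  job_B: interval 11, next fire after T=192 is 198
  job_D: interval 3, next fire after T=192 is 195
Earliest fire time = 195 (job job_D)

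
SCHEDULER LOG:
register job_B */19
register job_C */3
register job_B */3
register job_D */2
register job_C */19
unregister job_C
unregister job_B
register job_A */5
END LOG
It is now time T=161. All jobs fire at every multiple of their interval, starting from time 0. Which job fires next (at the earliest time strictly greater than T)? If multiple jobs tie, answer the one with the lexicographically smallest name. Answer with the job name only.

Op 1: register job_B */19 -> active={job_B:*/19}
Op 2: register job_C */3 -> active={job_B:*/19, job_C:*/3}
Op 3: register job_B */3 -> active={job_B:*/3, job_C:*/3}
Op 4: register job_D */2 -> active={job_B:*/3, job_C:*/3, job_D:*/2}
Op 5: register job_C */19 -> active={job_B:*/3, job_C:*/19, job_D:*/2}
Op 6: unregister job_C -> active={job_B:*/3, job_D:*/2}
Op 7: unregister job_B -> active={job_D:*/2}
Op 8: register job_A */5 -> active={job_A:*/5, job_D:*/2}
  job_A: interval 5, next fire after T=161 is 165
  job_D: interval 2, next fire after T=161 is 162
Earliest = 162, winner (lex tiebreak) = job_D

Answer: job_D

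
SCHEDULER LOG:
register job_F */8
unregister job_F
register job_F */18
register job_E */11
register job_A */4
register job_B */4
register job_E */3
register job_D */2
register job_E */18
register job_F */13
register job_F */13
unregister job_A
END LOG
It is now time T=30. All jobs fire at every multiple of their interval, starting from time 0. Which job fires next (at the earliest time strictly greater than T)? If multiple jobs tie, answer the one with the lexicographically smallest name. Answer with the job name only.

Answer: job_B

Derivation:
Op 1: register job_F */8 -> active={job_F:*/8}
Op 2: unregister job_F -> active={}
Op 3: register job_F */18 -> active={job_F:*/18}
Op 4: register job_E */11 -> active={job_E:*/11, job_F:*/18}
Op 5: register job_A */4 -> active={job_A:*/4, job_E:*/11, job_F:*/18}
Op 6: register job_B */4 -> active={job_A:*/4, job_B:*/4, job_E:*/11, job_F:*/18}
Op 7: register job_E */3 -> active={job_A:*/4, job_B:*/4, job_E:*/3, job_F:*/18}
Op 8: register job_D */2 -> active={job_A:*/4, job_B:*/4, job_D:*/2, job_E:*/3, job_F:*/18}
Op 9: register job_E */18 -> active={job_A:*/4, job_B:*/4, job_D:*/2, job_E:*/18, job_F:*/18}
Op 10: register job_F */13 -> active={job_A:*/4, job_B:*/4, job_D:*/2, job_E:*/18, job_F:*/13}
Op 11: register job_F */13 -> active={job_A:*/4, job_B:*/4, job_D:*/2, job_E:*/18, job_F:*/13}
Op 12: unregister job_A -> active={job_B:*/4, job_D:*/2, job_E:*/18, job_F:*/13}
  job_B: interval 4, next fire after T=30 is 32
  job_D: interval 2, next fire after T=30 is 32
  job_E: interval 18, next fire after T=30 is 36
  job_F: interval 13, next fire after T=30 is 39
Earliest = 32, winner (lex tiebreak) = job_B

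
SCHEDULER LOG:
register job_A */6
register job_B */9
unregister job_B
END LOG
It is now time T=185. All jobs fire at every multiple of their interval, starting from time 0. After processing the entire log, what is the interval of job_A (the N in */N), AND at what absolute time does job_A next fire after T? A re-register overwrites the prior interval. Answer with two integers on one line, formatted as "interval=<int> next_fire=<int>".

Answer: interval=6 next_fire=186

Derivation:
Op 1: register job_A */6 -> active={job_A:*/6}
Op 2: register job_B */9 -> active={job_A:*/6, job_B:*/9}
Op 3: unregister job_B -> active={job_A:*/6}
Final interval of job_A = 6
Next fire of job_A after T=185: (185//6+1)*6 = 186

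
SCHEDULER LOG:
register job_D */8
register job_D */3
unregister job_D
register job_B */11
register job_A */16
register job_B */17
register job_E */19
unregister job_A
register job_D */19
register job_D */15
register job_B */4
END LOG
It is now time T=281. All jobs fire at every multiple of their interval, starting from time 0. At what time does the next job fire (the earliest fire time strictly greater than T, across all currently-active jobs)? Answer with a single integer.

Answer: 284

Derivation:
Op 1: register job_D */8 -> active={job_D:*/8}
Op 2: register job_D */3 -> active={job_D:*/3}
Op 3: unregister job_D -> active={}
Op 4: register job_B */11 -> active={job_B:*/11}
Op 5: register job_A */16 -> active={job_A:*/16, job_B:*/11}
Op 6: register job_B */17 -> active={job_A:*/16, job_B:*/17}
Op 7: register job_E */19 -> active={job_A:*/16, job_B:*/17, job_E:*/19}
Op 8: unregister job_A -> active={job_B:*/17, job_E:*/19}
Op 9: register job_D */19 -> active={job_B:*/17, job_D:*/19, job_E:*/19}
Op 10: register job_D */15 -> active={job_B:*/17, job_D:*/15, job_E:*/19}
Op 11: register job_B */4 -> active={job_B:*/4, job_D:*/15, job_E:*/19}
  job_B: interval 4, next fire after T=281 is 284
  job_D: interval 15, next fire after T=281 is 285
  job_E: interval 19, next fire after T=281 is 285
Earliest fire time = 284 (job job_B)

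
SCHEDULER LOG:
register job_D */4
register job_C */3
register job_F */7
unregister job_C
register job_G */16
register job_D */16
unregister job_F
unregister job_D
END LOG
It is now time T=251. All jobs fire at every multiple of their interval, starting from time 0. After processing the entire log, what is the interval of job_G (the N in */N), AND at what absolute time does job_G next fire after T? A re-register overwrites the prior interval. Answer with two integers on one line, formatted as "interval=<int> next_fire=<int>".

Op 1: register job_D */4 -> active={job_D:*/4}
Op 2: register job_C */3 -> active={job_C:*/3, job_D:*/4}
Op 3: register job_F */7 -> active={job_C:*/3, job_D:*/4, job_F:*/7}
Op 4: unregister job_C -> active={job_D:*/4, job_F:*/7}
Op 5: register job_G */16 -> active={job_D:*/4, job_F:*/7, job_G:*/16}
Op 6: register job_D */16 -> active={job_D:*/16, job_F:*/7, job_G:*/16}
Op 7: unregister job_F -> active={job_D:*/16, job_G:*/16}
Op 8: unregister job_D -> active={job_G:*/16}
Final interval of job_G = 16
Next fire of job_G after T=251: (251//16+1)*16 = 256

Answer: interval=16 next_fire=256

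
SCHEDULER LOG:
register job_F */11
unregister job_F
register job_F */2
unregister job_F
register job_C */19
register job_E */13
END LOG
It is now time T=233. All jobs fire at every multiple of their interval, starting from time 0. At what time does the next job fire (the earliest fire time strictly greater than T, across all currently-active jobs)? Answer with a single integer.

Op 1: register job_F */11 -> active={job_F:*/11}
Op 2: unregister job_F -> active={}
Op 3: register job_F */2 -> active={job_F:*/2}
Op 4: unregister job_F -> active={}
Op 5: register job_C */19 -> active={job_C:*/19}
Op 6: register job_E */13 -> active={job_C:*/19, job_E:*/13}
  job_C: interval 19, next fire after T=233 is 247
  job_E: interval 13, next fire after T=233 is 234
Earliest fire time = 234 (job job_E)

Answer: 234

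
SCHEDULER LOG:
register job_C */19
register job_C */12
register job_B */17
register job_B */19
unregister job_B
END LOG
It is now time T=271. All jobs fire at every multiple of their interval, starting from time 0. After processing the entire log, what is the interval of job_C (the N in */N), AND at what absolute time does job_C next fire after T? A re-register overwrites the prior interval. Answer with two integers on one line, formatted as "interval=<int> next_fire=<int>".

Op 1: register job_C */19 -> active={job_C:*/19}
Op 2: register job_C */12 -> active={job_C:*/12}
Op 3: register job_B */17 -> active={job_B:*/17, job_C:*/12}
Op 4: register job_B */19 -> active={job_B:*/19, job_C:*/12}
Op 5: unregister job_B -> active={job_C:*/12}
Final interval of job_C = 12
Next fire of job_C after T=271: (271//12+1)*12 = 276

Answer: interval=12 next_fire=276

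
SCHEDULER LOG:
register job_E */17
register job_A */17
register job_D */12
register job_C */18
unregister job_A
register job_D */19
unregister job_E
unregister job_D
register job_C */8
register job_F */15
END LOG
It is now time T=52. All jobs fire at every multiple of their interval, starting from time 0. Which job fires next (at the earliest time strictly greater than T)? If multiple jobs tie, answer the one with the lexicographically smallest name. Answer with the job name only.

Op 1: register job_E */17 -> active={job_E:*/17}
Op 2: register job_A */17 -> active={job_A:*/17, job_E:*/17}
Op 3: register job_D */12 -> active={job_A:*/17, job_D:*/12, job_E:*/17}
Op 4: register job_C */18 -> active={job_A:*/17, job_C:*/18, job_D:*/12, job_E:*/17}
Op 5: unregister job_A -> active={job_C:*/18, job_D:*/12, job_E:*/17}
Op 6: register job_D */19 -> active={job_C:*/18, job_D:*/19, job_E:*/17}
Op 7: unregister job_E -> active={job_C:*/18, job_D:*/19}
Op 8: unregister job_D -> active={job_C:*/18}
Op 9: register job_C */8 -> active={job_C:*/8}
Op 10: register job_F */15 -> active={job_C:*/8, job_F:*/15}
  job_C: interval 8, next fire after T=52 is 56
  job_F: interval 15, next fire after T=52 is 60
Earliest = 56, winner (lex tiebreak) = job_C

Answer: job_C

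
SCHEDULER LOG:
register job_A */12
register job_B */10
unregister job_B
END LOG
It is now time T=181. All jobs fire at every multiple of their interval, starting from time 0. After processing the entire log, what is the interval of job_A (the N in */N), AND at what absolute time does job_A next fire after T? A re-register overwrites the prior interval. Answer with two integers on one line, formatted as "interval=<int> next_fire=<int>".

Op 1: register job_A */12 -> active={job_A:*/12}
Op 2: register job_B */10 -> active={job_A:*/12, job_B:*/10}
Op 3: unregister job_B -> active={job_A:*/12}
Final interval of job_A = 12
Next fire of job_A after T=181: (181//12+1)*12 = 192

Answer: interval=12 next_fire=192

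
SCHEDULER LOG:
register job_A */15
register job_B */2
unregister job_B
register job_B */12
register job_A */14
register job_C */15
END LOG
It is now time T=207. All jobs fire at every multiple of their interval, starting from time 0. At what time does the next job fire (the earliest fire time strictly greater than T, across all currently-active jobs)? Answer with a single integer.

Op 1: register job_A */15 -> active={job_A:*/15}
Op 2: register job_B */2 -> active={job_A:*/15, job_B:*/2}
Op 3: unregister job_B -> active={job_A:*/15}
Op 4: register job_B */12 -> active={job_A:*/15, job_B:*/12}
Op 5: register job_A */14 -> active={job_A:*/14, job_B:*/12}
Op 6: register job_C */15 -> active={job_A:*/14, job_B:*/12, job_C:*/15}
  job_A: interval 14, next fire after T=207 is 210
  job_B: interval 12, next fire after T=207 is 216
  job_C: interval 15, next fire after T=207 is 210
Earliest fire time = 210 (job job_A)

Answer: 210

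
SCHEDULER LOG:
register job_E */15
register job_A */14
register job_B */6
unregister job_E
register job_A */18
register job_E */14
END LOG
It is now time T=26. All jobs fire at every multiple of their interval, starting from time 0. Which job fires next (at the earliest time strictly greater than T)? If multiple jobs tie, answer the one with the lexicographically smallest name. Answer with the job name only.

Answer: job_E

Derivation:
Op 1: register job_E */15 -> active={job_E:*/15}
Op 2: register job_A */14 -> active={job_A:*/14, job_E:*/15}
Op 3: register job_B */6 -> active={job_A:*/14, job_B:*/6, job_E:*/15}
Op 4: unregister job_E -> active={job_A:*/14, job_B:*/6}
Op 5: register job_A */18 -> active={job_A:*/18, job_B:*/6}
Op 6: register job_E */14 -> active={job_A:*/18, job_B:*/6, job_E:*/14}
  job_A: interval 18, next fire after T=26 is 36
  job_B: interval 6, next fire after T=26 is 30
  job_E: interval 14, next fire after T=26 is 28
Earliest = 28, winner (lex tiebreak) = job_E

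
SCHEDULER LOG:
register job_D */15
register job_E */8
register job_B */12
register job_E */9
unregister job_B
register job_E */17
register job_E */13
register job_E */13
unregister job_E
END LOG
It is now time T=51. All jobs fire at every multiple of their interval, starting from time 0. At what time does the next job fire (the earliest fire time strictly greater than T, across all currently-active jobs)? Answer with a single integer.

Answer: 60

Derivation:
Op 1: register job_D */15 -> active={job_D:*/15}
Op 2: register job_E */8 -> active={job_D:*/15, job_E:*/8}
Op 3: register job_B */12 -> active={job_B:*/12, job_D:*/15, job_E:*/8}
Op 4: register job_E */9 -> active={job_B:*/12, job_D:*/15, job_E:*/9}
Op 5: unregister job_B -> active={job_D:*/15, job_E:*/9}
Op 6: register job_E */17 -> active={job_D:*/15, job_E:*/17}
Op 7: register job_E */13 -> active={job_D:*/15, job_E:*/13}
Op 8: register job_E */13 -> active={job_D:*/15, job_E:*/13}
Op 9: unregister job_E -> active={job_D:*/15}
  job_D: interval 15, next fire after T=51 is 60
Earliest fire time = 60 (job job_D)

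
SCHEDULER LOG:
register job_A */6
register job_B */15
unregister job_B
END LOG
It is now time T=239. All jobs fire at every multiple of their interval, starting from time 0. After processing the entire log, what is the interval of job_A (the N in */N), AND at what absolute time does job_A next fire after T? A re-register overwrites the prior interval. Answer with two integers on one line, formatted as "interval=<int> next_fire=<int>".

Op 1: register job_A */6 -> active={job_A:*/6}
Op 2: register job_B */15 -> active={job_A:*/6, job_B:*/15}
Op 3: unregister job_B -> active={job_A:*/6}
Final interval of job_A = 6
Next fire of job_A after T=239: (239//6+1)*6 = 240

Answer: interval=6 next_fire=240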